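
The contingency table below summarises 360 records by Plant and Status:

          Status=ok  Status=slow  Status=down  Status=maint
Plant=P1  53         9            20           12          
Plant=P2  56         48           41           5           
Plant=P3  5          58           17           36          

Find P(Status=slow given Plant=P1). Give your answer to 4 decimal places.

0.0957

Total with Plant=P1: 53 + 9 + 20 + 12 = 94.
P(Status=slow | Plant=P1) = 9/94 = 0.0957.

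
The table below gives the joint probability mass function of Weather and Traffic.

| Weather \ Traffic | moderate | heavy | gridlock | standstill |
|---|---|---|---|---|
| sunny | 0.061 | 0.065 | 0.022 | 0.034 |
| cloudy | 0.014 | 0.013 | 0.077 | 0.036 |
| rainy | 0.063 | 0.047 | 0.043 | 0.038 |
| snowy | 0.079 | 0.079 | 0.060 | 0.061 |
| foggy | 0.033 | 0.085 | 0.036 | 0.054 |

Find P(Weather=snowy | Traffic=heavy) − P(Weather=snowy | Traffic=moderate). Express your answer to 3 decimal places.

P(Traffic=heavy) = 0.065 + 0.013 + 0.047 + 0.079 + 0.085 = 0.289; P(Weather=snowy | Traffic=heavy) = 0.079/0.289 = 0.2734.
P(Traffic=moderate) = 0.061 + 0.014 + 0.063 + 0.079 + 0.033 = 0.250; P(Weather=snowy | Traffic=moderate) = 0.079/0.250 = 0.3160.
Difference = -0.043.

-0.043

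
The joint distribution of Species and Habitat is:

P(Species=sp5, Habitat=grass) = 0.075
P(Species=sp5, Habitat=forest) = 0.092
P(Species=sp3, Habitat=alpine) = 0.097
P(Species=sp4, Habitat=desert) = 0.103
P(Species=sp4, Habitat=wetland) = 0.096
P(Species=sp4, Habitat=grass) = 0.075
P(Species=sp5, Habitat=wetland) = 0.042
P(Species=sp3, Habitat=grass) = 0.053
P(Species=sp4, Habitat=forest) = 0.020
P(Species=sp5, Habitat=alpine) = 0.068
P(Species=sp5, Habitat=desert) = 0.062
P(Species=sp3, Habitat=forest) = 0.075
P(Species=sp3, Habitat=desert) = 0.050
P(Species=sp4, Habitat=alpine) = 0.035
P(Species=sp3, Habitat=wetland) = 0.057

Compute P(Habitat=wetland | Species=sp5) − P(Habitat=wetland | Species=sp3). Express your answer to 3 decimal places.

P(Species=sp5) = 0.092 + 0.075 + 0.042 + 0.062 + 0.068 = 0.339; P(Habitat=wetland | Species=sp5) = 0.042/0.339 = 0.1239.
P(Species=sp3) = 0.075 + 0.053 + 0.057 + 0.050 + 0.097 = 0.332; P(Habitat=wetland | Species=sp3) = 0.057/0.332 = 0.1717.
Difference = -0.048.

-0.048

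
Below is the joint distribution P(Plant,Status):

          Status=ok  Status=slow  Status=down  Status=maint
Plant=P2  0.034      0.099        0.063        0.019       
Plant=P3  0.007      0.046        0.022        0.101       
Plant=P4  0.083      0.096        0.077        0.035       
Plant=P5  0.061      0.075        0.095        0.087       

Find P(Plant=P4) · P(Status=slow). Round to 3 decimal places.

P(Plant=P4) = 0.083 + 0.096 + 0.077 + 0.035 = 0.291.
P(Status=slow) = 0.099 + 0.046 + 0.096 + 0.075 = 0.316.
Product: 0.291 × 0.316 = 0.092.

0.092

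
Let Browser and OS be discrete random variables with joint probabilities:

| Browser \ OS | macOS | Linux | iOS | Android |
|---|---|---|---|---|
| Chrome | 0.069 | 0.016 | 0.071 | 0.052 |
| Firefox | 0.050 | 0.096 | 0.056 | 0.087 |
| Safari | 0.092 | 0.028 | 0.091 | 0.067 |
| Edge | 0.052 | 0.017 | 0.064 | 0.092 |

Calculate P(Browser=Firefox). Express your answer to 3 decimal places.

0.289

P(Browser=Firefox) = 0.050 + 0.096 + 0.056 + 0.087 = 0.289.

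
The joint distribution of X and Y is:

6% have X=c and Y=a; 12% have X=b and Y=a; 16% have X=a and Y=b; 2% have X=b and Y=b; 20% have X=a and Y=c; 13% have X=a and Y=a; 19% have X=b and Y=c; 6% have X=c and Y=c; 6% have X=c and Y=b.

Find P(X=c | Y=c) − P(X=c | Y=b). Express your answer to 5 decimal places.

P(Y=c) = 0.20 + 0.19 + 0.06 = 0.45; P(X=c | Y=c) = 0.06/0.45 = 0.133333.
P(Y=b) = 0.16 + 0.02 + 0.06 = 0.24; P(X=c | Y=b) = 0.06/0.24 = 0.250000.
Difference = -0.11667.

-0.11667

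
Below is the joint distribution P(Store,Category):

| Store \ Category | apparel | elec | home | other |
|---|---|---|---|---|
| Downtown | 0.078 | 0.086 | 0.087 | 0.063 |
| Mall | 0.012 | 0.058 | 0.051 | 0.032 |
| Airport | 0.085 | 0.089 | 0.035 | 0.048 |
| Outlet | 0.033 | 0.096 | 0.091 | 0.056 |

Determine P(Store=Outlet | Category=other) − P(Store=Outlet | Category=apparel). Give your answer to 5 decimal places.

0.12275

P(Category=other) = 0.063 + 0.032 + 0.048 + 0.056 = 0.199; P(Store=Outlet | Category=other) = 0.056/0.199 = 0.281407.
P(Category=apparel) = 0.078 + 0.012 + 0.085 + 0.033 = 0.208; P(Store=Outlet | Category=apparel) = 0.033/0.208 = 0.158654.
Difference = 0.12275.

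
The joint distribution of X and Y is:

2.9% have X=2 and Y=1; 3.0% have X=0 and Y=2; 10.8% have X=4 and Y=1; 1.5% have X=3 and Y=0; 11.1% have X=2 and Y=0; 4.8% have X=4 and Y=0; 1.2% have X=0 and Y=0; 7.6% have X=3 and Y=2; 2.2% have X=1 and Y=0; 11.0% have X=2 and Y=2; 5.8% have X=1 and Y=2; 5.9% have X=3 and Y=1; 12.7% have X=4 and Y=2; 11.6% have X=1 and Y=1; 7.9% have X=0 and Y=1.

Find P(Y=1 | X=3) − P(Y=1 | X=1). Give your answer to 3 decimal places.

-0.199

P(X=3) = 0.015 + 0.059 + 0.076 = 0.150; P(Y=1 | X=3) = 0.059/0.150 = 0.3933.
P(X=1) = 0.022 + 0.116 + 0.058 = 0.196; P(Y=1 | X=1) = 0.116/0.196 = 0.5918.
Difference = -0.199.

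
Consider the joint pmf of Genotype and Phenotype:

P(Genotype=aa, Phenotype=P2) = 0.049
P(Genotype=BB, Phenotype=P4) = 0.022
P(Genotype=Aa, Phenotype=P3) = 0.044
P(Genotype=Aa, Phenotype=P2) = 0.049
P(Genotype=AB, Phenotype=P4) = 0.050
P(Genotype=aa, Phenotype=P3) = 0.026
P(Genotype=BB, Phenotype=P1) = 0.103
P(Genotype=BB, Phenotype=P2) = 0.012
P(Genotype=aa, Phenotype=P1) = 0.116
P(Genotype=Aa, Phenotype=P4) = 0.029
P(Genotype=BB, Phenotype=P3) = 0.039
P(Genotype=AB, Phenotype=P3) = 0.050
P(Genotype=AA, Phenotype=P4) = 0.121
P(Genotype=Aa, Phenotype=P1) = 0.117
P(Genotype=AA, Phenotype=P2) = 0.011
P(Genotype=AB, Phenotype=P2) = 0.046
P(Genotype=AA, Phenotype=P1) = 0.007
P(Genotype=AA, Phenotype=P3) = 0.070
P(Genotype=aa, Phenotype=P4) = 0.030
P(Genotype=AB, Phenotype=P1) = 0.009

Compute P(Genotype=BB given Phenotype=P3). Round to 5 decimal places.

0.17031

P(Phenotype=P3) = 0.070 + 0.044 + 0.026 + 0.050 + 0.039 = 0.229.
P(Genotype=BB | Phenotype=P3) = 0.039/0.229 = 0.17031.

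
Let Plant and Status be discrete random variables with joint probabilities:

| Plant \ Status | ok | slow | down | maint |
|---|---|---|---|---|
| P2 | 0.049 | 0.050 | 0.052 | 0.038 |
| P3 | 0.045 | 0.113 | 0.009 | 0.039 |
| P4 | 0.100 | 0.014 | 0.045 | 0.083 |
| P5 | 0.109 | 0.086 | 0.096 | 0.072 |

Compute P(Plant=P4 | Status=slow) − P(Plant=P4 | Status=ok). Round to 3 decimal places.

-0.277

P(Status=slow) = 0.050 + 0.113 + 0.014 + 0.086 = 0.263; P(Plant=P4 | Status=slow) = 0.014/0.263 = 0.0532.
P(Status=ok) = 0.049 + 0.045 + 0.100 + 0.109 = 0.303; P(Plant=P4 | Status=ok) = 0.100/0.303 = 0.3300.
Difference = -0.277.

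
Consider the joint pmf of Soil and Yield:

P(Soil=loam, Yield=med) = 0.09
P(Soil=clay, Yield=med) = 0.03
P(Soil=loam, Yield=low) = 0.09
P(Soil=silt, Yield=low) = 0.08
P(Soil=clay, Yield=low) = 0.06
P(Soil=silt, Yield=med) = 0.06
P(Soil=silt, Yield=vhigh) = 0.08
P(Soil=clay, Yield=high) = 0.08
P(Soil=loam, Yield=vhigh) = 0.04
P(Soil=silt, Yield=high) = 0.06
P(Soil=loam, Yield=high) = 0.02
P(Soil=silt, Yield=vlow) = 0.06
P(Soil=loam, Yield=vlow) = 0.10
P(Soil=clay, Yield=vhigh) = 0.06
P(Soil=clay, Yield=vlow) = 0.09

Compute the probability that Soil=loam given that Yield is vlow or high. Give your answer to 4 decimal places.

P(Yield=vlow) = 0.10 + 0.09 + 0.06 = 0.25.
P(Yield=high) = 0.02 + 0.08 + 0.06 = 0.16.
P(Yield ∈ {vlow, high}) = 0.25 + 0.16 = 0.41; P(Soil=loam, Yield ∈ {vlow, high}) = 0.10 + 0.02 = 0.12.
P(Soil=loam | Yield ∈ {vlow, high}) = 0.12/0.41 = 0.2927.

0.2927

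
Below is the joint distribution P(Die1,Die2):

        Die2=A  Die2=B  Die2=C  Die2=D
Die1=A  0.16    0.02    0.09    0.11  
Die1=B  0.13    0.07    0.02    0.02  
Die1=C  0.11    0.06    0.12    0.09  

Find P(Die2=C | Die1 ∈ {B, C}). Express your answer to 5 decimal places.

0.22581

P(Die1=B) = 0.13 + 0.07 + 0.02 + 0.02 = 0.24.
P(Die1=C) = 0.11 + 0.06 + 0.12 + 0.09 = 0.38.
P(Die1 ∈ {B, C}) = 0.24 + 0.38 = 0.62; P(Die2=C, Die1 ∈ {B, C}) = 0.02 + 0.12 = 0.14.
P(Die2=C | Die1 ∈ {B, C}) = 0.14/0.62 = 0.22581.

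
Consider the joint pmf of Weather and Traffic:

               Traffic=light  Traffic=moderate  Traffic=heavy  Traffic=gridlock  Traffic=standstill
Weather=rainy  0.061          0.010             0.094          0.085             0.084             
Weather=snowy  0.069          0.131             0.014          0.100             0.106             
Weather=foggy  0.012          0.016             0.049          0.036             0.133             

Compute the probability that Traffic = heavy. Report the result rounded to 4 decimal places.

P(Traffic=heavy) = 0.094 + 0.014 + 0.049 = 0.157.

0.1570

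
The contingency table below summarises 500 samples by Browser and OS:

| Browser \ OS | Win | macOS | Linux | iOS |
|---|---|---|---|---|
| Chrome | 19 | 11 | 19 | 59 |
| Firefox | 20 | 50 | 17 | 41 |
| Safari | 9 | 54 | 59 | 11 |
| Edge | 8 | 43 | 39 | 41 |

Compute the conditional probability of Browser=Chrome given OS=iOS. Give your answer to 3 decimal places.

0.388

Total with OS=iOS: 59 + 41 + 11 + 41 = 152.
P(Browser=Chrome | OS=iOS) = 59/152 = 0.388.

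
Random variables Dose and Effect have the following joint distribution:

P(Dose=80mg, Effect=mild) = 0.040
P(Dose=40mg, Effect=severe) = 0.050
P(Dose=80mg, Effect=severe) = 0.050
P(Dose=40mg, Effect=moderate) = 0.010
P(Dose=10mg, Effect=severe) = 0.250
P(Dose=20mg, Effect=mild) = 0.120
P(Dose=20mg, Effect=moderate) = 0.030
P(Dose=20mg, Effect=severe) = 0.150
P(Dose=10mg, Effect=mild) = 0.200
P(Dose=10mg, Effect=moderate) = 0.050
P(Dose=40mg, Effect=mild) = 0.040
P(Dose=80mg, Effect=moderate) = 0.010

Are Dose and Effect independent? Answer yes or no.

yes

Every cell satisfies P(Dose,Effect) = P(Dose)·P(Effect). For instance P(Dose=20mg) = 0.300, P(Effect=severe) = 0.500, and 0.300×0.500 = 0.150 matches the joint entry. So Dose and Effect are independent.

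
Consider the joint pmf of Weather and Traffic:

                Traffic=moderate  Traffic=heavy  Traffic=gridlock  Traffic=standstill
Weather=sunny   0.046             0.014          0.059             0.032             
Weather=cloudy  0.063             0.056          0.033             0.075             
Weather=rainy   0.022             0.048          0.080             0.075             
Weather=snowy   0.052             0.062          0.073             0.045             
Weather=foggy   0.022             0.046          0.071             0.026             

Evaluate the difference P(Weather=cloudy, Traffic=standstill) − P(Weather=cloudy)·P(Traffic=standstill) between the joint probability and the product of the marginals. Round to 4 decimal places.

0.0176

P(Weather=cloudy) = 0.063 + 0.056 + 0.033 + 0.075 = 0.227.
P(Traffic=standstill) = 0.032 + 0.075 + 0.075 + 0.045 + 0.026 = 0.253.
P(Weather=cloudy, Traffic=standstill) − P(Weather=cloudy)P(Traffic=standstill) = 0.075 − 0.227×0.253 = 0.0176.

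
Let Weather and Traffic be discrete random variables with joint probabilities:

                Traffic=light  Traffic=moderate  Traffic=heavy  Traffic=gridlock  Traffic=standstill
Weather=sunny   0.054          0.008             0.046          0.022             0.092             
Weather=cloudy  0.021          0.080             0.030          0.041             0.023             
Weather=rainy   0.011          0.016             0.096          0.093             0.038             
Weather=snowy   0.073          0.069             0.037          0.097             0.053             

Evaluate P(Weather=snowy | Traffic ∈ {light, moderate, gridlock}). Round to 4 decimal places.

P(Traffic=light) = 0.054 + 0.021 + 0.011 + 0.073 = 0.159.
P(Traffic=moderate) = 0.008 + 0.080 + 0.016 + 0.069 = 0.173.
P(Traffic=gridlock) = 0.022 + 0.041 + 0.093 + 0.097 = 0.253.
P(Traffic ∈ {light, moderate, gridlock}) = 0.159 + 0.173 + 0.253 = 0.585; P(Weather=snowy, Traffic ∈ {light, moderate, gridlock}) = 0.073 + 0.069 + 0.097 = 0.239.
P(Weather=snowy | Traffic ∈ {light, moderate, gridlock}) = 0.239/0.585 = 0.4085.

0.4085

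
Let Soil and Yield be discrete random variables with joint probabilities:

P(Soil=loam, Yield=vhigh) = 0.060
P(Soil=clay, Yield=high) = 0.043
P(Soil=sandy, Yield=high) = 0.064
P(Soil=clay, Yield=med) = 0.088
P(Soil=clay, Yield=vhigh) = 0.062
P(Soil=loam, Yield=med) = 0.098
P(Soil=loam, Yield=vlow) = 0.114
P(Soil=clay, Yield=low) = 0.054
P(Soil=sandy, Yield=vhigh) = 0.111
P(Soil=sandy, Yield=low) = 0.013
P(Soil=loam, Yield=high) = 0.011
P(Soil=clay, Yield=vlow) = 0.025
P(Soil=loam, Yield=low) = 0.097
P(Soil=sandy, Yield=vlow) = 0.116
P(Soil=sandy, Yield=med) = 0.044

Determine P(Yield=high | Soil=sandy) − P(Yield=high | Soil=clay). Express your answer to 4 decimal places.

0.0258

P(Soil=sandy) = 0.116 + 0.013 + 0.044 + 0.064 + 0.111 = 0.348; P(Yield=high | Soil=sandy) = 0.064/0.348 = 0.18391.
P(Soil=clay) = 0.025 + 0.054 + 0.088 + 0.043 + 0.062 = 0.272; P(Yield=high | Soil=clay) = 0.043/0.272 = 0.15809.
Difference = 0.0258.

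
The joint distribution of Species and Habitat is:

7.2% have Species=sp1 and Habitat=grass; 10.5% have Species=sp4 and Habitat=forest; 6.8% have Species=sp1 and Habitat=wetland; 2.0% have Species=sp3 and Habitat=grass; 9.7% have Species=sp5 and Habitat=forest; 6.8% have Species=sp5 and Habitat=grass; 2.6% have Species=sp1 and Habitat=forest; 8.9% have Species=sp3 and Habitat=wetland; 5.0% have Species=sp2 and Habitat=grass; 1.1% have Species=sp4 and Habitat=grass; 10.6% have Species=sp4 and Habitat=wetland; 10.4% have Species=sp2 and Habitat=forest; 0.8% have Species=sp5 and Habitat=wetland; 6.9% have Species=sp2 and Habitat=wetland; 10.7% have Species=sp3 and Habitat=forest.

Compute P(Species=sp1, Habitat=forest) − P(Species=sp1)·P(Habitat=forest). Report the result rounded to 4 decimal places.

-0.0469

P(Species=sp1) = 0.026 + 0.072 + 0.068 = 0.166.
P(Habitat=forest) = 0.026 + 0.104 + 0.107 + 0.105 + 0.097 = 0.439.
P(Species=sp1, Habitat=forest) − P(Species=sp1)P(Habitat=forest) = 0.026 − 0.166×0.439 = -0.0469.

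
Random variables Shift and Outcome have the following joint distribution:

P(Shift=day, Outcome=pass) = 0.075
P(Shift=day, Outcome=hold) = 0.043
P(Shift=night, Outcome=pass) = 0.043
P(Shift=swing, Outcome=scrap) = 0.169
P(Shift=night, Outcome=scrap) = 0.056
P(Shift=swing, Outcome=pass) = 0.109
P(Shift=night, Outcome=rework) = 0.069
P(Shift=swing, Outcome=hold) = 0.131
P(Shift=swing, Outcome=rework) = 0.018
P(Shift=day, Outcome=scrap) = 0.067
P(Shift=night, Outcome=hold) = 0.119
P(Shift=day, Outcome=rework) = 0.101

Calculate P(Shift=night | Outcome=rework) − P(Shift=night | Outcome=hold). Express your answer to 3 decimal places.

-0.039

P(Outcome=rework) = 0.101 + 0.018 + 0.069 = 0.188; P(Shift=night | Outcome=rework) = 0.069/0.188 = 0.3670.
P(Outcome=hold) = 0.043 + 0.131 + 0.119 = 0.293; P(Shift=night | Outcome=hold) = 0.119/0.293 = 0.4061.
Difference = -0.039.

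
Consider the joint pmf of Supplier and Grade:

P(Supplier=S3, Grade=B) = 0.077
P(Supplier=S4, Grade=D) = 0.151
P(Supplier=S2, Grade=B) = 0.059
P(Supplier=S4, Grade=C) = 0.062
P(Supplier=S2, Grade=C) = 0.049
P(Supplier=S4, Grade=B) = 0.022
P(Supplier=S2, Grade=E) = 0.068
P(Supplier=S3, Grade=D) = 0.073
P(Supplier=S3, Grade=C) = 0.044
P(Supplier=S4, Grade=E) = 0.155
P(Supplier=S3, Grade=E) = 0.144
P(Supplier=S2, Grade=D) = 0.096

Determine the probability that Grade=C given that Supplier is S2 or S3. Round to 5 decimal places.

P(Supplier=S2) = 0.059 + 0.049 + 0.096 + 0.068 = 0.272.
P(Supplier=S3) = 0.077 + 0.044 + 0.073 + 0.144 = 0.338.
P(Supplier ∈ {S2, S3}) = 0.272 + 0.338 = 0.610; P(Grade=C, Supplier ∈ {S2, S3}) = 0.049 + 0.044 = 0.093.
P(Grade=C | Supplier ∈ {S2, S3}) = 0.093/0.610 = 0.15246.

0.15246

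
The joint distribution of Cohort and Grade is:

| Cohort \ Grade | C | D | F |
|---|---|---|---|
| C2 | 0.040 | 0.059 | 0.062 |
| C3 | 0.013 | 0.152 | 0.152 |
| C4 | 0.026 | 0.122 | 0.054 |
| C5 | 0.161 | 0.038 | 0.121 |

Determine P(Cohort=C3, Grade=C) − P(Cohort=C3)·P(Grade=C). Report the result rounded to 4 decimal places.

-0.0631

P(Cohort=C3) = 0.013 + 0.152 + 0.152 = 0.317.
P(Grade=C) = 0.040 + 0.013 + 0.026 + 0.161 = 0.240.
P(Cohort=C3, Grade=C) − P(Cohort=C3)P(Grade=C) = 0.013 − 0.317×0.240 = -0.0631.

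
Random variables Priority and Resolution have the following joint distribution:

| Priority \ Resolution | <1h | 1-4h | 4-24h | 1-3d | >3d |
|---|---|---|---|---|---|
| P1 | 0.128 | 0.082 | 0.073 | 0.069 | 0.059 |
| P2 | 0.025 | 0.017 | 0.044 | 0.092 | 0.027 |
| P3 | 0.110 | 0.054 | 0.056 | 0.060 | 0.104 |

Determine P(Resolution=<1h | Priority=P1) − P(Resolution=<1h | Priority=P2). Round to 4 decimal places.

0.1895

P(Priority=P1) = 0.128 + 0.082 + 0.073 + 0.069 + 0.059 = 0.411; P(Resolution=<1h | Priority=P1) = 0.128/0.411 = 0.31144.
P(Priority=P2) = 0.025 + 0.017 + 0.044 + 0.092 + 0.027 = 0.205; P(Resolution=<1h | Priority=P2) = 0.025/0.205 = 0.12195.
Difference = 0.1895.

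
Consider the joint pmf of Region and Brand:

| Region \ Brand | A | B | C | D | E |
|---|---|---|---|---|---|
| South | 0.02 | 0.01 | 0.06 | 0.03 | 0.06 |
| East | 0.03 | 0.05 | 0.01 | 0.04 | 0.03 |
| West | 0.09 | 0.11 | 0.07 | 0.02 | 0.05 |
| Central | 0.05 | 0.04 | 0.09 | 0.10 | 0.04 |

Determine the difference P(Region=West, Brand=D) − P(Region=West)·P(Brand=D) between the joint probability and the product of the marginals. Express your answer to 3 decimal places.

-0.045

P(Region=West) = 0.09 + 0.11 + 0.07 + 0.02 + 0.05 = 0.34.
P(Brand=D) = 0.03 + 0.04 + 0.02 + 0.10 = 0.19.
P(Region=West, Brand=D) − P(Region=West)P(Brand=D) = 0.02 − 0.34×0.19 = -0.045.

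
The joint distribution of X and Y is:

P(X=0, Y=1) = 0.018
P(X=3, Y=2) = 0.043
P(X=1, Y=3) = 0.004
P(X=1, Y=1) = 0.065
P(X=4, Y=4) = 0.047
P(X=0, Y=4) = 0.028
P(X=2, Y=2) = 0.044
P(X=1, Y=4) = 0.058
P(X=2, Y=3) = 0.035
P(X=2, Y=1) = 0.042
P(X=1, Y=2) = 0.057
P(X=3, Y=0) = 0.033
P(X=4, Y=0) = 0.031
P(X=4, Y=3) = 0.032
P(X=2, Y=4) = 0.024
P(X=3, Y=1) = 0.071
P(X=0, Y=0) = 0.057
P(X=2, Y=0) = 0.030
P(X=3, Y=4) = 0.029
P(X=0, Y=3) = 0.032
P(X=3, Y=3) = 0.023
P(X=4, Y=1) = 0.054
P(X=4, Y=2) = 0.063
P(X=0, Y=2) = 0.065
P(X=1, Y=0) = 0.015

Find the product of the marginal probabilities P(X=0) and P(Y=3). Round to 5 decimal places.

P(X=0) = 0.057 + 0.018 + 0.065 + 0.032 + 0.028 = 0.200.
P(Y=3) = 0.032 + 0.004 + 0.035 + 0.023 + 0.032 = 0.126.
Product: 0.200 × 0.126 = 0.02520.

0.02520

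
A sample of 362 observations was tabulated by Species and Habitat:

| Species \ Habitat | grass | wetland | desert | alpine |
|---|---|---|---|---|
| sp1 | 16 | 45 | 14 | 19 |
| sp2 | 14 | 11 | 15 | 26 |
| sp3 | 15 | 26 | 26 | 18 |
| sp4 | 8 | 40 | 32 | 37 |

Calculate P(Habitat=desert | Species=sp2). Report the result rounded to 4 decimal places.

0.2273

Total with Species=sp2: 14 + 11 + 15 + 26 = 66.
P(Habitat=desert | Species=sp2) = 15/66 = 0.2273.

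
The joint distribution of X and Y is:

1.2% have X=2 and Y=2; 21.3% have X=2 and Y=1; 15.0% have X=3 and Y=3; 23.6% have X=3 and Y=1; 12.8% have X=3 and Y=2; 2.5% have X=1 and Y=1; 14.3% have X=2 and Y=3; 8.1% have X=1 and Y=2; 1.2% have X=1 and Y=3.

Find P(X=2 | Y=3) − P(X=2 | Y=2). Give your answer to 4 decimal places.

P(Y=3) = 0.012 + 0.143 + 0.150 = 0.305; P(X=2 | Y=3) = 0.143/0.305 = 0.46885.
P(Y=2) = 0.081 + 0.012 + 0.128 = 0.221; P(X=2 | Y=2) = 0.012/0.221 = 0.05430.
Difference = 0.4146.

0.4146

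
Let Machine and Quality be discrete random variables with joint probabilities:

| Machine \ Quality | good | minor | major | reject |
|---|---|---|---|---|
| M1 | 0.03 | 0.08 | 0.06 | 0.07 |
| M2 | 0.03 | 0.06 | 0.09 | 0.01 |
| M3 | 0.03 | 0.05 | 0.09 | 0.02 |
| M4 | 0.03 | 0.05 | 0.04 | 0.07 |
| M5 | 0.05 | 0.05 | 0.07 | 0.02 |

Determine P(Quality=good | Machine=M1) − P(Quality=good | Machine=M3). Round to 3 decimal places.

-0.033

P(Machine=M1) = 0.03 + 0.08 + 0.06 + 0.07 = 0.24; P(Quality=good | Machine=M1) = 0.03/0.24 = 0.1250.
P(Machine=M3) = 0.03 + 0.05 + 0.09 + 0.02 = 0.19; P(Quality=good | Machine=M3) = 0.03/0.19 = 0.1579.
Difference = -0.033.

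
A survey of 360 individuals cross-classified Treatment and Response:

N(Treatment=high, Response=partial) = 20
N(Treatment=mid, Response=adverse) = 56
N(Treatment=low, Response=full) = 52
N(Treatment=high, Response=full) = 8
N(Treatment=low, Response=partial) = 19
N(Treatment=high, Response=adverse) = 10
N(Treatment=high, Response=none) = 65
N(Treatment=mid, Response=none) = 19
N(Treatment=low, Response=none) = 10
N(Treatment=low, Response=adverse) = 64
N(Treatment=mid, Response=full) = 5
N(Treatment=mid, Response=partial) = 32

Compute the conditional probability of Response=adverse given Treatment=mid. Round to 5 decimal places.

0.50000

Total with Treatment=mid: 19 + 32 + 5 + 56 = 112.
P(Response=adverse | Treatment=mid) = 56/112 = 0.50000.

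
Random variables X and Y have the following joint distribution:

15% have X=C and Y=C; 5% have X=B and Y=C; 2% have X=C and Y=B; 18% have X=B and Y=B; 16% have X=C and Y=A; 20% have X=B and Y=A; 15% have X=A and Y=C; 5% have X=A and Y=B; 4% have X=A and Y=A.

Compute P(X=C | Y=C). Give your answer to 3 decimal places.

P(Y=C) = 0.15 + 0.05 + 0.15 = 0.35.
P(X=C | Y=C) = 0.15/0.35 = 0.429.

0.429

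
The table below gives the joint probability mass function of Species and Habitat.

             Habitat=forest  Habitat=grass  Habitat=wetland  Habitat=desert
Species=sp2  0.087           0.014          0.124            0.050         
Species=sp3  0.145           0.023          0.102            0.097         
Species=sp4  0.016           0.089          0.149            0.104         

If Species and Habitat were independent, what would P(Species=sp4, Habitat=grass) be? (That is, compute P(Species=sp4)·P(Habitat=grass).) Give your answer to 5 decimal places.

P(Species=sp4) = 0.016 + 0.089 + 0.149 + 0.104 = 0.358.
P(Habitat=grass) = 0.014 + 0.023 + 0.089 = 0.126.
Product: 0.358 × 0.126 = 0.04511.

0.04511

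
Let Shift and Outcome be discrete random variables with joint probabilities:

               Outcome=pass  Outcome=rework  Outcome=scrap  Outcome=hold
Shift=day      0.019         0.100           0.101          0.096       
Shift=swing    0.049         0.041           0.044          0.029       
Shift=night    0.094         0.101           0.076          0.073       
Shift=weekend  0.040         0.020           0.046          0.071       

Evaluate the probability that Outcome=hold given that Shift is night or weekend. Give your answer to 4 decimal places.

0.2764

P(Shift=night) = 0.094 + 0.101 + 0.076 + 0.073 = 0.344.
P(Shift=weekend) = 0.040 + 0.020 + 0.046 + 0.071 = 0.177.
P(Shift ∈ {night, weekend}) = 0.344 + 0.177 = 0.521; P(Outcome=hold, Shift ∈ {night, weekend}) = 0.073 + 0.071 = 0.144.
P(Outcome=hold | Shift ∈ {night, weekend}) = 0.144/0.521 = 0.2764.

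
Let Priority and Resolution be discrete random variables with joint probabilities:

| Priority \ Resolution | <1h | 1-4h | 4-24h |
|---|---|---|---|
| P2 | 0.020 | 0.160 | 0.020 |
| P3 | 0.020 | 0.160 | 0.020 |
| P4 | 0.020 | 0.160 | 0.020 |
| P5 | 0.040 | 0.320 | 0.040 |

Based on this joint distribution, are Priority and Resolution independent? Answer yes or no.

yes

Every cell satisfies P(Priority,Resolution) = P(Priority)·P(Resolution). For instance P(Priority=P2) = 0.200, P(Resolution=4-24h) = 0.100, and 0.200×0.100 = 0.020 matches the joint entry. So Priority and Resolution are independent.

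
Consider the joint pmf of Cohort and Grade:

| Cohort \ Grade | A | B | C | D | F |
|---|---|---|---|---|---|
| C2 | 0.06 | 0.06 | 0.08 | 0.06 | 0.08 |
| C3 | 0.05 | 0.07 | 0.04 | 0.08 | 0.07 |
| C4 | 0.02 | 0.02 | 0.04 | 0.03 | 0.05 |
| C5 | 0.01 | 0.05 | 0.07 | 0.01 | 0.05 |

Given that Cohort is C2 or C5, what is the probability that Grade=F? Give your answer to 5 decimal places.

P(Cohort=C2) = 0.06 + 0.06 + 0.08 + 0.06 + 0.08 = 0.34.
P(Cohort=C5) = 0.01 + 0.05 + 0.07 + 0.01 + 0.05 = 0.19.
P(Cohort ∈ {C2, C5}) = 0.34 + 0.19 = 0.53; P(Grade=F, Cohort ∈ {C2, C5}) = 0.08 + 0.05 = 0.13.
P(Grade=F | Cohort ∈ {C2, C5}) = 0.13/0.53 = 0.24528.

0.24528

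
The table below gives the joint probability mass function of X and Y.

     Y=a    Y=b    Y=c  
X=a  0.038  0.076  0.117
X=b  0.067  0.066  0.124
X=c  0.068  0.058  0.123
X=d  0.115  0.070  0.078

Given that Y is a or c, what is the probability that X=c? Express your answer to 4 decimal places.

P(Y=a) = 0.038 + 0.067 + 0.068 + 0.115 = 0.288.
P(Y=c) = 0.117 + 0.124 + 0.123 + 0.078 = 0.442.
P(Y ∈ {a, c}) = 0.288 + 0.442 = 0.730; P(X=c, Y ∈ {a, c}) = 0.068 + 0.123 = 0.191.
P(X=c | Y ∈ {a, c}) = 0.191/0.730 = 0.2616.

0.2616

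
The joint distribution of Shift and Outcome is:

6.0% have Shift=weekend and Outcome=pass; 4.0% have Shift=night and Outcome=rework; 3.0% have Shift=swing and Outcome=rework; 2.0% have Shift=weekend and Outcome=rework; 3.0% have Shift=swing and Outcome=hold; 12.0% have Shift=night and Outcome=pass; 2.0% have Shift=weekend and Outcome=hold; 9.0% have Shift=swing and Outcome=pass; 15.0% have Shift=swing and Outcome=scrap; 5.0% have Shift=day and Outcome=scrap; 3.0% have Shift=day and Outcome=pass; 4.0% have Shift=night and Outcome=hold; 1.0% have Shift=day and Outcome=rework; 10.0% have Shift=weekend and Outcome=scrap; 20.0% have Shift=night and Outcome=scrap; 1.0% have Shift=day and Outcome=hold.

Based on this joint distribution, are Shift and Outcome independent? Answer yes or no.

Every cell satisfies P(Shift,Outcome) = P(Shift)·P(Outcome). For instance P(Shift=night) = 0.400, P(Outcome=scrap) = 0.500, and 0.400×0.500 = 0.200 matches the joint entry. So Shift and Outcome are independent.

yes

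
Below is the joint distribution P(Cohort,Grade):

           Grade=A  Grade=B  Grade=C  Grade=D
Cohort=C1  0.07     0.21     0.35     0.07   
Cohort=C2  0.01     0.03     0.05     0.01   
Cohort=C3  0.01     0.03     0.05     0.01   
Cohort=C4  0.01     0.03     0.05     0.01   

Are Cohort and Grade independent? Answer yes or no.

yes

Every cell satisfies P(Cohort,Grade) = P(Cohort)·P(Grade). For instance P(Cohort=C4) = 0.10, P(Grade=D) = 0.10, and 0.10×0.10 = 0.01 matches the joint entry. So Cohort and Grade are independent.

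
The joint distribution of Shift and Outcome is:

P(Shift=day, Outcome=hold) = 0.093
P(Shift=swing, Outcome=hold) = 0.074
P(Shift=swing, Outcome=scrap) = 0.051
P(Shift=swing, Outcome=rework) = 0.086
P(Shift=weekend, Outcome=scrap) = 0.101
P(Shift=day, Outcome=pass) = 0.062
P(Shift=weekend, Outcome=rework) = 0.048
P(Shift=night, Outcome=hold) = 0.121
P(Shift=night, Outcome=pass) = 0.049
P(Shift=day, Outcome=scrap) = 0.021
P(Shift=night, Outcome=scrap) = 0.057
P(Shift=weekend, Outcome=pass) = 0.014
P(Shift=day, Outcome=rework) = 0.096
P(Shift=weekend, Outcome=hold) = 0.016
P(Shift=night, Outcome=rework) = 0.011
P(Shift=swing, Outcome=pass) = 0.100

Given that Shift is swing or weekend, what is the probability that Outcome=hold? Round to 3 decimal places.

0.184

P(Shift=swing) = 0.100 + 0.086 + 0.051 + 0.074 = 0.311.
P(Shift=weekend) = 0.014 + 0.048 + 0.101 + 0.016 = 0.179.
P(Shift ∈ {swing, weekend}) = 0.311 + 0.179 = 0.490; P(Outcome=hold, Shift ∈ {swing, weekend}) = 0.074 + 0.016 = 0.090.
P(Outcome=hold | Shift ∈ {swing, weekend}) = 0.090/0.490 = 0.184.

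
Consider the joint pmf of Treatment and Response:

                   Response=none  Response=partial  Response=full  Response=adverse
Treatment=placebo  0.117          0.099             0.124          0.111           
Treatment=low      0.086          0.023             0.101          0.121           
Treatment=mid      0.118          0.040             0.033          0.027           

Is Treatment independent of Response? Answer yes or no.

no

P(Treatment=mid) = 0.218 and P(Response=none) = 0.321, so their product is 0.06998, but P(Treatment=mid, Response=none) = 0.118. Since these differ, Treatment and Response are not independent.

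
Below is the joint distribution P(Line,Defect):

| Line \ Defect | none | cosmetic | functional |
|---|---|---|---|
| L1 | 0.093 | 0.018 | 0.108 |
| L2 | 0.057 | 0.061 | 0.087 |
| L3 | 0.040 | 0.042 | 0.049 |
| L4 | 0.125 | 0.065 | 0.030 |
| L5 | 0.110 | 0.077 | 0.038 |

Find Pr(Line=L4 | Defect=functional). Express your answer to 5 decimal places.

0.09615

P(Defect=functional) = 0.108 + 0.087 + 0.049 + 0.030 + 0.038 = 0.312.
P(Line=L4 | Defect=functional) = 0.030/0.312 = 0.09615.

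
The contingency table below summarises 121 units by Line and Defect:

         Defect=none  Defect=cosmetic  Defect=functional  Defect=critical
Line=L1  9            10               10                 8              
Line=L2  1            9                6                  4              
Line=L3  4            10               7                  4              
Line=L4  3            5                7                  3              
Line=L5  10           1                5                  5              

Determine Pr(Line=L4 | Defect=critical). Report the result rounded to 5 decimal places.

0.12500

Total with Defect=critical: 8 + 4 + 4 + 3 + 5 = 24.
P(Line=L4 | Defect=critical) = 3/24 = 0.12500.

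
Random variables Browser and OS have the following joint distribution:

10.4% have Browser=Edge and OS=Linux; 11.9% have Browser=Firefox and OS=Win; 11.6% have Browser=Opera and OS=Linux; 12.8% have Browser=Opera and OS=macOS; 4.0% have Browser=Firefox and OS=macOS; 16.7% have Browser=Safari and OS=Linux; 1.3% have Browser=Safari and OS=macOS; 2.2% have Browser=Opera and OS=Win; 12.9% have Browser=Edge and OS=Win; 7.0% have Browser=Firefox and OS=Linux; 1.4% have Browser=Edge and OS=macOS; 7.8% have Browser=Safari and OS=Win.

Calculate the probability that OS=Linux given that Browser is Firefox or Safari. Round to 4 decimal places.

P(Browser=Firefox) = 0.119 + 0.040 + 0.070 = 0.229.
P(Browser=Safari) = 0.078 + 0.013 + 0.167 = 0.258.
P(Browser ∈ {Firefox, Safari}) = 0.229 + 0.258 = 0.487; P(OS=Linux, Browser ∈ {Firefox, Safari}) = 0.070 + 0.167 = 0.237.
P(OS=Linux | Browser ∈ {Firefox, Safari}) = 0.237/0.487 = 0.4867.

0.4867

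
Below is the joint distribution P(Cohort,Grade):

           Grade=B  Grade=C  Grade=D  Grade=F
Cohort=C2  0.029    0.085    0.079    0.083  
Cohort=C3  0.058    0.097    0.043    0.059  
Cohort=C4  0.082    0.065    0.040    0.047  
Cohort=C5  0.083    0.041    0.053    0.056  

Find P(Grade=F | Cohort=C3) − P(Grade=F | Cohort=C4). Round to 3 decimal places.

0.029

P(Cohort=C3) = 0.058 + 0.097 + 0.043 + 0.059 = 0.257; P(Grade=F | Cohort=C3) = 0.059/0.257 = 0.2296.
P(Cohort=C4) = 0.082 + 0.065 + 0.040 + 0.047 = 0.234; P(Grade=F | Cohort=C4) = 0.047/0.234 = 0.2009.
Difference = 0.029.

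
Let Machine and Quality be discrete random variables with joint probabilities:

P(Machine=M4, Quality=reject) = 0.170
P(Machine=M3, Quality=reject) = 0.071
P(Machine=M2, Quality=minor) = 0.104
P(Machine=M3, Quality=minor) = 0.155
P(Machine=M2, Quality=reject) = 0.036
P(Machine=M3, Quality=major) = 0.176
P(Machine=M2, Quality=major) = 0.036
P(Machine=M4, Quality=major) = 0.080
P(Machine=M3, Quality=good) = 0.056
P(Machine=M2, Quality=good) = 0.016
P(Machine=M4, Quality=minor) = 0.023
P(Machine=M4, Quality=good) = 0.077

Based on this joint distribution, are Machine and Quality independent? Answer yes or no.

P(Machine=M4) = 0.350 and P(Quality=minor) = 0.282, so their product is 0.09870, but P(Machine=M4, Quality=minor) = 0.023. Since these differ, Machine and Quality are not independent.

no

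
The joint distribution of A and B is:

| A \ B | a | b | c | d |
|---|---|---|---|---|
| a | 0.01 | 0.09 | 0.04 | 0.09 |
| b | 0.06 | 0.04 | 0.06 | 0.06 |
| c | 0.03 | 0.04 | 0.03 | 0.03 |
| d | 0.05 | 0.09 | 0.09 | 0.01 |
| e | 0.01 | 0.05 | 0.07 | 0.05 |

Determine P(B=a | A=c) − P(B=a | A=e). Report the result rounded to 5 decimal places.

P(A=c) = 0.03 + 0.04 + 0.03 + 0.03 = 0.13; P(B=a | A=c) = 0.03/0.13 = 0.230769.
P(A=e) = 0.01 + 0.05 + 0.07 + 0.05 = 0.18; P(B=a | A=e) = 0.01/0.18 = 0.055556.
Difference = 0.17521.

0.17521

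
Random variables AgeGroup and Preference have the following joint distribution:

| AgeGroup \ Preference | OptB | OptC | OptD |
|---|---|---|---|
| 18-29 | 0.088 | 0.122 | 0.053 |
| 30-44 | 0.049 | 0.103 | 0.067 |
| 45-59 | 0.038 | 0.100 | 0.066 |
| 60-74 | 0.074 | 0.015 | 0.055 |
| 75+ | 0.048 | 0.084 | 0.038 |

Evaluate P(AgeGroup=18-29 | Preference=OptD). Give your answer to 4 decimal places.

0.1900

P(Preference=OptD) = 0.053 + 0.067 + 0.066 + 0.055 + 0.038 = 0.279.
P(AgeGroup=18-29 | Preference=OptD) = 0.053/0.279 = 0.1900.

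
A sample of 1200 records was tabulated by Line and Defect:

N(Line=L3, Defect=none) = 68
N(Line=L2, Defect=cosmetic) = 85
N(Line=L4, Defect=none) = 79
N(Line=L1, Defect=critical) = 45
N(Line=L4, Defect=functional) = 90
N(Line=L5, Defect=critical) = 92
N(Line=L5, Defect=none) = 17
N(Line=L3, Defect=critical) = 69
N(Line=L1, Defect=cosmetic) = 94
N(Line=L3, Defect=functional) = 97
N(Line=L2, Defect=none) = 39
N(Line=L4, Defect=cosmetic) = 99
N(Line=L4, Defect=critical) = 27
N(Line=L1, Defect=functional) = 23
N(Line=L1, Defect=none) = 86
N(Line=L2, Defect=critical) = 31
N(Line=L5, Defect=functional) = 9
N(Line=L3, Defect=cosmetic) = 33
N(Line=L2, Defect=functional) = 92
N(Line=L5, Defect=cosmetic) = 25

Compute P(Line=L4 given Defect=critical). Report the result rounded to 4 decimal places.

0.1023

Total with Defect=critical: 45 + 31 + 69 + 27 + 92 = 264.
P(Line=L4 | Defect=critical) = 27/264 = 0.1023.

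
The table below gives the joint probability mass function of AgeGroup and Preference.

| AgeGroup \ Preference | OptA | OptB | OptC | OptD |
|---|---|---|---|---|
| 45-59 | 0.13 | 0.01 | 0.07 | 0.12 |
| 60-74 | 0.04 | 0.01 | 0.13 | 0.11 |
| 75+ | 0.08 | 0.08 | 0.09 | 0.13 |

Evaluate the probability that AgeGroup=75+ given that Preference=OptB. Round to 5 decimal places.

0.80000

P(Preference=OptB) = 0.01 + 0.01 + 0.08 = 0.10.
P(AgeGroup=75+ | Preference=OptB) = 0.08/0.10 = 0.80000.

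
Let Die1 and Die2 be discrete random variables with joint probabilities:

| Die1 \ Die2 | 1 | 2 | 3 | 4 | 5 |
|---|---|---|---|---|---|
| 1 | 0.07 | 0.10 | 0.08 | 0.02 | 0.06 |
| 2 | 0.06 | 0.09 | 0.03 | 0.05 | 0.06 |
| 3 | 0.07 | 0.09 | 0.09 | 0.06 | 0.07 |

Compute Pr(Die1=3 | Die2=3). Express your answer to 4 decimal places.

0.4500

P(Die2=3) = 0.08 + 0.03 + 0.09 = 0.20.
P(Die1=3 | Die2=3) = 0.09/0.20 = 0.4500.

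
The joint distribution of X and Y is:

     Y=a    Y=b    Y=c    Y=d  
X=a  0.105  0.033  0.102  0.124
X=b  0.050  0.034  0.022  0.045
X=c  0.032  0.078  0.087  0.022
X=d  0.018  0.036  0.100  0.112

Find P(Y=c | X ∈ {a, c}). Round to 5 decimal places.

P(X=a) = 0.105 + 0.033 + 0.102 + 0.124 = 0.364.
P(X=c) = 0.032 + 0.078 + 0.087 + 0.022 = 0.219.
P(X ∈ {a, c}) = 0.364 + 0.219 = 0.583; P(Y=c, X ∈ {a, c}) = 0.102 + 0.087 = 0.189.
P(Y=c | X ∈ {a, c}) = 0.189/0.583 = 0.32419.

0.32419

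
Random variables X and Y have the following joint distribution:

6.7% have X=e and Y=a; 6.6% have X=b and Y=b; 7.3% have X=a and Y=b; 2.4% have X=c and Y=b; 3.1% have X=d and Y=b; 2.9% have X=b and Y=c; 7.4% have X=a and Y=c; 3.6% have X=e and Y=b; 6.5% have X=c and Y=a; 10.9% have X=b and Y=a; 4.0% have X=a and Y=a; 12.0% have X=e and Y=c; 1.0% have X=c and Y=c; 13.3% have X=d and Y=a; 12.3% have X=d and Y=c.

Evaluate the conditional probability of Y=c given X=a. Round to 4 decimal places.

0.3957

P(X=a) = 0.040 + 0.073 + 0.074 = 0.187.
P(Y=c | X=a) = 0.074/0.187 = 0.3957.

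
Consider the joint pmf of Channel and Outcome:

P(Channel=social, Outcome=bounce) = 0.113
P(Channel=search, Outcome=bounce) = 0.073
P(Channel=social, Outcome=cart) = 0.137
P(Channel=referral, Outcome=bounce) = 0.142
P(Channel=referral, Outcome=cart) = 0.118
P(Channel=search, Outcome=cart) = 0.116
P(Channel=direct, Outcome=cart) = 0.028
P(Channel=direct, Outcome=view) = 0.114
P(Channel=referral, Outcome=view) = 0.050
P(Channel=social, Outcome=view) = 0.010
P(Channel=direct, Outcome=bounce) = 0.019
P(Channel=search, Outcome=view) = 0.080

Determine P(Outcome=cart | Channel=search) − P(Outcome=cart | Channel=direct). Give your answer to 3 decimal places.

P(Channel=search) = 0.073 + 0.080 + 0.116 = 0.269; P(Outcome=cart | Channel=search) = 0.116/0.269 = 0.4312.
P(Channel=direct) = 0.019 + 0.114 + 0.028 = 0.161; P(Outcome=cart | Channel=direct) = 0.028/0.161 = 0.1739.
Difference = 0.257.

0.257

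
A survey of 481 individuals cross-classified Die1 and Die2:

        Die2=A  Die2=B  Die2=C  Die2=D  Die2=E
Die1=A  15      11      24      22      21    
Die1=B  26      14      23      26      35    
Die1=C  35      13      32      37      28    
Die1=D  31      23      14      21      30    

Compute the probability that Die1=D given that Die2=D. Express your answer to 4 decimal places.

Total with Die2=D: 22 + 26 + 37 + 21 = 106.
P(Die1=D | Die2=D) = 21/106 = 0.1981.

0.1981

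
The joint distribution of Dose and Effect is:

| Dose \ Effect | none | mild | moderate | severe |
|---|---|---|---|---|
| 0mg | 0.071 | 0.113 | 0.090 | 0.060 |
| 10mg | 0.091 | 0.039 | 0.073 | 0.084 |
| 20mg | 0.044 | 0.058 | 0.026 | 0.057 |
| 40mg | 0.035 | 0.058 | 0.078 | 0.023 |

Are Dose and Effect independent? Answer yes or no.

P(Dose=10mg) = 0.287 and P(Effect=mild) = 0.268, so their product is 0.07692, but P(Dose=10mg, Effect=mild) = 0.039. Since these differ, Dose and Effect are not independent.

no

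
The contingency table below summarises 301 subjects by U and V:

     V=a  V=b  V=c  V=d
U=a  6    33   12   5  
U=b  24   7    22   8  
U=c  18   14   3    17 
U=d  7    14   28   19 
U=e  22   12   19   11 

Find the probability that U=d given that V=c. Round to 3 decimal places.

0.333

Total with V=c: 12 + 22 + 3 + 28 + 19 = 84.
P(U=d | V=c) = 28/84 = 0.333.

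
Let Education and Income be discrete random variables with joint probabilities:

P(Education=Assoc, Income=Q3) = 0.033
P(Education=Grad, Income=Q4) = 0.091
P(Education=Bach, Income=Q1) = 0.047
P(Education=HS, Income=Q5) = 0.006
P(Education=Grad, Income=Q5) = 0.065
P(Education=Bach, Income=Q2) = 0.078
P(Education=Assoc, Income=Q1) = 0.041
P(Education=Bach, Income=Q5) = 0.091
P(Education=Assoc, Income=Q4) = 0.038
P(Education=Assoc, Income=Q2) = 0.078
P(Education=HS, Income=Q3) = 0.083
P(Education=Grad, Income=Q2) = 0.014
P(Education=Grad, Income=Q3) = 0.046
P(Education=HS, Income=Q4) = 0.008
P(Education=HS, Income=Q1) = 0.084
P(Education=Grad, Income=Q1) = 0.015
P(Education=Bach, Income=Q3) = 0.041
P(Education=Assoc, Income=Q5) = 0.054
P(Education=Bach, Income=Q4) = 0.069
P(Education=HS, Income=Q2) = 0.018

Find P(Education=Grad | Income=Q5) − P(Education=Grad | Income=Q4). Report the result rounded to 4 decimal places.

P(Income=Q5) = 0.006 + 0.054 + 0.091 + 0.065 = 0.216; P(Education=Grad | Income=Q5) = 0.065/0.216 = 0.30093.
P(Income=Q4) = 0.008 + 0.038 + 0.069 + 0.091 = 0.206; P(Education=Grad | Income=Q4) = 0.091/0.206 = 0.44175.
Difference = -0.1408.

-0.1408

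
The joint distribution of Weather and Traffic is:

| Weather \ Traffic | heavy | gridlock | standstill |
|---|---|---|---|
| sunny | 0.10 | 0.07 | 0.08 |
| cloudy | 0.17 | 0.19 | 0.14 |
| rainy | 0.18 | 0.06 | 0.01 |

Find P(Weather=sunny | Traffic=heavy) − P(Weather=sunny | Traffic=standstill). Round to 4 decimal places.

-0.1256

P(Traffic=heavy) = 0.10 + 0.17 + 0.18 = 0.45; P(Weather=sunny | Traffic=heavy) = 0.10/0.45 = 0.22222.
P(Traffic=standstill) = 0.08 + 0.14 + 0.01 = 0.23; P(Weather=sunny | Traffic=standstill) = 0.08/0.23 = 0.34783.
Difference = -0.1256.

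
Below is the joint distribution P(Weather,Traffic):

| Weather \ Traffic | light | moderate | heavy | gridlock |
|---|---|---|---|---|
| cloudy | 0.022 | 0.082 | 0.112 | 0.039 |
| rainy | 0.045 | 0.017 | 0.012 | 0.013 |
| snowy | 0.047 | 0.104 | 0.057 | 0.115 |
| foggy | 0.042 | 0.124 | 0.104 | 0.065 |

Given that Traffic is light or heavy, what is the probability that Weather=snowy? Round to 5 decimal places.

0.23583

P(Traffic=light) = 0.022 + 0.045 + 0.047 + 0.042 = 0.156.
P(Traffic=heavy) = 0.112 + 0.012 + 0.057 + 0.104 = 0.285.
P(Traffic ∈ {light, heavy}) = 0.156 + 0.285 = 0.441; P(Weather=snowy, Traffic ∈ {light, heavy}) = 0.047 + 0.057 = 0.104.
P(Weather=snowy | Traffic ∈ {light, heavy}) = 0.104/0.441 = 0.23583.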